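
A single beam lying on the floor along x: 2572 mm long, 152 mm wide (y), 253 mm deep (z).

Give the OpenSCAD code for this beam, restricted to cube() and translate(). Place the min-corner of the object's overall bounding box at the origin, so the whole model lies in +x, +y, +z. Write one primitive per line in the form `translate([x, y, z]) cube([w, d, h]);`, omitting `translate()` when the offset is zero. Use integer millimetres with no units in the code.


cube([2572, 152, 253]);


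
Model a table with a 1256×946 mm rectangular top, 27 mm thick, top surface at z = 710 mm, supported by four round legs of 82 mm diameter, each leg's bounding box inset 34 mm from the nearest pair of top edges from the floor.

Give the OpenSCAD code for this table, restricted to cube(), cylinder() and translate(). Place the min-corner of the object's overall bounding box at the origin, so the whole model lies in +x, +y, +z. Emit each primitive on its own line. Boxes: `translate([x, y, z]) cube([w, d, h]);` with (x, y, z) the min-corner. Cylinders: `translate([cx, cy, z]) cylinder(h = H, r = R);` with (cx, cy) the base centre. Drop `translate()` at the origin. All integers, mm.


// leg_h = 710 - 27 = 683
translate([0, 0, 683]) cube([1256, 946, 27]);
translate([75, 75, 0]) cylinder(h = 683, r = 41);
translate([1181, 75, 0]) cylinder(h = 683, r = 41);
translate([75, 871, 0]) cylinder(h = 683, r = 41);
translate([1181, 871, 0]) cylinder(h = 683, r = 41);


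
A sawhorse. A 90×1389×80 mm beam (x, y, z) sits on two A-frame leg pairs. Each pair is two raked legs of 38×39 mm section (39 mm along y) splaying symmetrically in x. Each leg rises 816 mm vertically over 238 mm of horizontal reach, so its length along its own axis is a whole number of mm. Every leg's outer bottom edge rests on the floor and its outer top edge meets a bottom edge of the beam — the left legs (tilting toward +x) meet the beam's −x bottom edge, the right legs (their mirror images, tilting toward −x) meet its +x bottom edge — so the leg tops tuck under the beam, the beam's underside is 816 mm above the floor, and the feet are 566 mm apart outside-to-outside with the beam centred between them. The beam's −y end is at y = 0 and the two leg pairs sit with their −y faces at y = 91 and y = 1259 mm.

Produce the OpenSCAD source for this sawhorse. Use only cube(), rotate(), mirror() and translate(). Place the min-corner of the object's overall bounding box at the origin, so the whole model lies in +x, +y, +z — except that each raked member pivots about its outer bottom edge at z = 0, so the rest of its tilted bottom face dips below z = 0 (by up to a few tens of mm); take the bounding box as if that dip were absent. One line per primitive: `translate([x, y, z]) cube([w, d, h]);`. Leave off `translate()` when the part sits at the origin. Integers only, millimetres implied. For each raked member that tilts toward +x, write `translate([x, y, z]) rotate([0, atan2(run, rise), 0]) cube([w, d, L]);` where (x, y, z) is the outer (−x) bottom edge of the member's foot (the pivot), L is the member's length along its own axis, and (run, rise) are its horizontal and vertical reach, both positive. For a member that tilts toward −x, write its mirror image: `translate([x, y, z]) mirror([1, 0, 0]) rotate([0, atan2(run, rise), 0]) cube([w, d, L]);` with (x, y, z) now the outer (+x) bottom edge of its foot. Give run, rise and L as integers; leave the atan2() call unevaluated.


translate([238, 0, 816]) cube([90, 1389, 80]);
translate([0, 91, 0]) rotate([0, atan2(238, 816), 0]) cube([38, 39, 850]);
translate([566, 91, 0]) mirror([1, 0, 0]) rotate([0, atan2(238, 816), 0]) cube([38, 39, 850]);
translate([0, 1259, 0]) rotate([0, atan2(238, 816), 0]) cube([38, 39, 850]);
translate([566, 1259, 0]) mirror([1, 0, 0]) rotate([0, atan2(238, 816), 0]) cube([38, 39, 850]);


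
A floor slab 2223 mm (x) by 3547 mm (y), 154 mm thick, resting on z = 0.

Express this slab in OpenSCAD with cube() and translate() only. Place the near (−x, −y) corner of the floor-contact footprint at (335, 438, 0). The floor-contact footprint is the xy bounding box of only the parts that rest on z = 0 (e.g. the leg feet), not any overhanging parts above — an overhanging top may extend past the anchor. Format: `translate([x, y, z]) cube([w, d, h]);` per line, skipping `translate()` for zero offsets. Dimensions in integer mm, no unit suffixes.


translate([335, 438, 0]) cube([2223, 3547, 154]);


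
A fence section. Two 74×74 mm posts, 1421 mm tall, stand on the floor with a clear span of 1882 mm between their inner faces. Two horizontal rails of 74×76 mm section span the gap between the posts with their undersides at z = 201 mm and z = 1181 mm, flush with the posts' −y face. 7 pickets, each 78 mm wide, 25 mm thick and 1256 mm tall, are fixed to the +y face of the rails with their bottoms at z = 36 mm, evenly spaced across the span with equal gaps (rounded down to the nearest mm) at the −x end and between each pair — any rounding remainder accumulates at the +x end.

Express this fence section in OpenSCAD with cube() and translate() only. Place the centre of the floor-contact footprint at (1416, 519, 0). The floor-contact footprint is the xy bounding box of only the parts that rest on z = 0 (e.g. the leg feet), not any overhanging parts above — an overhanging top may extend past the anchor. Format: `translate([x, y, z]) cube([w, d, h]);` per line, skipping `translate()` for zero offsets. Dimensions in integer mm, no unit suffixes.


translate([401, 482, 0]) cube([74, 74, 1421]);
translate([2357, 482, 0]) cube([74, 74, 1421]);
translate([475, 482, 201]) cube([1882, 74, 76]);
translate([475, 482, 1181]) cube([1882, 74, 76]);
translate([642, 556, 36]) cube([78, 25, 1256]);
translate([887, 556, 36]) cube([78, 25, 1256]);
translate([1132, 556, 36]) cube([78, 25, 1256]);
translate([1377, 556, 36]) cube([78, 25, 1256]);
translate([1622, 556, 36]) cube([78, 25, 1256]);
translate([1867, 556, 36]) cube([78, 25, 1256]);
translate([2112, 556, 36]) cube([78, 25, 1256]);


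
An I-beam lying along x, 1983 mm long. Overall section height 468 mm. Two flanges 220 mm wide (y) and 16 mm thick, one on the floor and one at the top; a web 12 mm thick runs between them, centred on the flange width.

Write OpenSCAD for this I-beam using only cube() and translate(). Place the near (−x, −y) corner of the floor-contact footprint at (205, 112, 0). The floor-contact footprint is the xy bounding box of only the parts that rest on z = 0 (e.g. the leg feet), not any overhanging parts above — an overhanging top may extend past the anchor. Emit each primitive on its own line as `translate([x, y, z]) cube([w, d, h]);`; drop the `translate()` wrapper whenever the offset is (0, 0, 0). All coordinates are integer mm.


translate([205, 112, 0]) cube([1983, 220, 16]);
translate([205, 216, 16]) cube([1983, 12, 436]);
translate([205, 112, 452]) cube([1983, 220, 16]);


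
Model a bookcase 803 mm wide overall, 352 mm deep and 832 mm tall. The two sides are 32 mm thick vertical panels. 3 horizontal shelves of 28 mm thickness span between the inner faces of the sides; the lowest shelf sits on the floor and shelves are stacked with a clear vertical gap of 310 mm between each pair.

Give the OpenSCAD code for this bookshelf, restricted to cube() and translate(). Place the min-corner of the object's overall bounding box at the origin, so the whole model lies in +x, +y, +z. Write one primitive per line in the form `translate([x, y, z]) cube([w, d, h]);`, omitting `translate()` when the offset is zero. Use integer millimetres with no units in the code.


cube([32, 352, 832]);
translate([771, 0, 0]) cube([32, 352, 832]);
translate([32, 0, 0]) cube([739, 352, 28]);
translate([32, 0, 338]) cube([739, 352, 28]);
translate([32, 0, 676]) cube([739, 352, 28]);


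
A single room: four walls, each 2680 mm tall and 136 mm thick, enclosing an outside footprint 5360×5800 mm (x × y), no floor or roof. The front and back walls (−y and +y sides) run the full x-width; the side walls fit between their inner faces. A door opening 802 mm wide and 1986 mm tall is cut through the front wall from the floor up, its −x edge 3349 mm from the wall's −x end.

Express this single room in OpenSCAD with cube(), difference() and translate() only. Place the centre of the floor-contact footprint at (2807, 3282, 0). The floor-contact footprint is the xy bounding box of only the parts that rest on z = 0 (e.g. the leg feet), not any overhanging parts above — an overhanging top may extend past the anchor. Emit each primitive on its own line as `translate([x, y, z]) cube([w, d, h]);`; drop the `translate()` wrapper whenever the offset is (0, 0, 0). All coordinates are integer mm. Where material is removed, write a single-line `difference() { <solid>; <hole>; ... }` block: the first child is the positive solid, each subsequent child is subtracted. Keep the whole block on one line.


difference() { translate([127, 382, 0]) cube([5360, 136, 2680]); translate([3476, 382, 0]) cube([802, 136, 1986]); }
translate([127, 6046, 0]) cube([5360, 136, 2680]);
translate([127, 518, 0]) cube([136, 5528, 2680]);
translate([5351, 518, 0]) cube([136, 5528, 2680]);


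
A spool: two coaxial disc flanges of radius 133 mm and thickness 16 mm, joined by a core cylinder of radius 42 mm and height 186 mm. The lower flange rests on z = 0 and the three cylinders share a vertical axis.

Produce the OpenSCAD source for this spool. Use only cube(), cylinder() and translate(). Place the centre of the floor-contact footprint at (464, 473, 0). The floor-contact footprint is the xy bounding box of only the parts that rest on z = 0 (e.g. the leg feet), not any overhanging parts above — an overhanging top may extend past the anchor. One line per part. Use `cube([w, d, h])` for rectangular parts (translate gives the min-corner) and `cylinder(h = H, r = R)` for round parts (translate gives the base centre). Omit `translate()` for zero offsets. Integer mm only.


translate([464, 473, 0]) cylinder(h = 16, r = 133);
translate([464, 473, 16]) cylinder(h = 186, r = 42);
translate([464, 473, 202]) cylinder(h = 16, r = 133);


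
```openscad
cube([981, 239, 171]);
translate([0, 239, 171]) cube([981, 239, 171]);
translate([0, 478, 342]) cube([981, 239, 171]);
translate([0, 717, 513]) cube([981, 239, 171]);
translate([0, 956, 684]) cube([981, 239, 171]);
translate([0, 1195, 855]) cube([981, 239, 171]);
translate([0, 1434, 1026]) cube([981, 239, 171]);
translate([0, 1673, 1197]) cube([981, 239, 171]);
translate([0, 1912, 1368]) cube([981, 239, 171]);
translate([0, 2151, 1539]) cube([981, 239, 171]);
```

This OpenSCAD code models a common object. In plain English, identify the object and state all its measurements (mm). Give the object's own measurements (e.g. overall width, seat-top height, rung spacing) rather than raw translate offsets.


A straight staircase of 10 solid steps. Each step is 981 mm wide (x), 239 mm deep (y, the going) and 171 mm tall (the rise). The first step rests on the floor; each subsequent step sits one going further in +y and one rise higher in +z, directly behind and above the previous step with no overlap.


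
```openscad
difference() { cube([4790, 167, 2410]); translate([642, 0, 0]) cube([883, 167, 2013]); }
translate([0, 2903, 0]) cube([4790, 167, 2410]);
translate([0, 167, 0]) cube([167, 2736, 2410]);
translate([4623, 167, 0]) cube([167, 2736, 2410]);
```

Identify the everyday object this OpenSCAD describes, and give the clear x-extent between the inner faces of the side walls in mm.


A single room. The interior width is 4456 mm.

Four walls enclosing a rectangle with a door in the front wall — a room. Outside width 4790 minus two 167 mm walls gives 4456 mm.


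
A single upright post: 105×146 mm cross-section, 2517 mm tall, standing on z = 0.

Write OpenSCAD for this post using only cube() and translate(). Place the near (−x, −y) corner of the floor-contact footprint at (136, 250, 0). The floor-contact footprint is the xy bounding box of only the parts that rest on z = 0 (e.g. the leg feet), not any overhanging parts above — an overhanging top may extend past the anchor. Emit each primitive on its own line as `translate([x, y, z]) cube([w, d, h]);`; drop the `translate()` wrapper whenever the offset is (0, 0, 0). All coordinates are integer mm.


translate([136, 250, 0]) cube([105, 146, 2517]);


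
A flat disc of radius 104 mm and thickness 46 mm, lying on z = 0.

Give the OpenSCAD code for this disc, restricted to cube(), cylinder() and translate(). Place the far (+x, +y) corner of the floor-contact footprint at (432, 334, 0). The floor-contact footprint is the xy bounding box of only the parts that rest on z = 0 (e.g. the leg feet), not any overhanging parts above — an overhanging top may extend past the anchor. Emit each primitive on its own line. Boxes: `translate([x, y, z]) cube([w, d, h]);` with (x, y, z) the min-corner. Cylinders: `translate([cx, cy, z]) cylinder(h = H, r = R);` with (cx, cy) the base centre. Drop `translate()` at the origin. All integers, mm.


translate([328, 230, 0]) cylinder(h = 46, r = 104);


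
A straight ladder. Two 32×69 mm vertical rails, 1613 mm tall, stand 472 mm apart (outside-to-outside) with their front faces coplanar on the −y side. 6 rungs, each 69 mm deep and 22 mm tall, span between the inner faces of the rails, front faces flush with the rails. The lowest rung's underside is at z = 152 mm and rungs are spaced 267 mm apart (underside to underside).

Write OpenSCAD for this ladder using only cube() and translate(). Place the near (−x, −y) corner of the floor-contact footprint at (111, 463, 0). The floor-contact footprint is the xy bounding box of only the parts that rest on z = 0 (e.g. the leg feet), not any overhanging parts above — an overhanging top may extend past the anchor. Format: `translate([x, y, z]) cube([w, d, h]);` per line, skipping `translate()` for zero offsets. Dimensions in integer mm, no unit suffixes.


translate([111, 463, 0]) cube([32, 69, 1613]);
translate([551, 463, 0]) cube([32, 69, 1613]);
translate([143, 463, 152]) cube([408, 69, 22]);
translate([143, 463, 419]) cube([408, 69, 22]);
translate([143, 463, 686]) cube([408, 69, 22]);
translate([143, 463, 953]) cube([408, 69, 22]);
translate([143, 463, 1220]) cube([408, 69, 22]);
translate([143, 463, 1487]) cube([408, 69, 22]);


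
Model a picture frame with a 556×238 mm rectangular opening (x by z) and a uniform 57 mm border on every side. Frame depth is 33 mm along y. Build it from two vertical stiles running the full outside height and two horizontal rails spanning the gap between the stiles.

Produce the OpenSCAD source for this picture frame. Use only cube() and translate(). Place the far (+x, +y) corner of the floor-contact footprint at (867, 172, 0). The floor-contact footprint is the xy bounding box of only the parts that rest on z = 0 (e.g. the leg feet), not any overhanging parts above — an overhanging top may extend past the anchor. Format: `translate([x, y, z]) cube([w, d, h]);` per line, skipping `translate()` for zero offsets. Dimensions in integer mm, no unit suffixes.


translate([197, 139, 0]) cube([57, 33, 352]);
translate([810, 139, 0]) cube([57, 33, 352]);
translate([254, 139, 0]) cube([556, 33, 57]);
translate([254, 139, 295]) cube([556, 33, 57]);


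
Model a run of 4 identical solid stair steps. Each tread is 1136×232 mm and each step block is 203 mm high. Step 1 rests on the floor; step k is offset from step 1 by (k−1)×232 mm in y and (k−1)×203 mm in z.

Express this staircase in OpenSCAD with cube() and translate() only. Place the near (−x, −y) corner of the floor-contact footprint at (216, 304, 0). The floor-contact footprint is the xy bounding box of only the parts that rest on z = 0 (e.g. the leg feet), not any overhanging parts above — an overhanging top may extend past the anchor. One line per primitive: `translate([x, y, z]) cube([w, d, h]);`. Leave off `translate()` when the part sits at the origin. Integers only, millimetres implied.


translate([216, 304, 0]) cube([1136, 232, 203]);
translate([216, 536, 203]) cube([1136, 232, 203]);
translate([216, 768, 406]) cube([1136, 232, 203]);
translate([216, 1000, 609]) cube([1136, 232, 203]);


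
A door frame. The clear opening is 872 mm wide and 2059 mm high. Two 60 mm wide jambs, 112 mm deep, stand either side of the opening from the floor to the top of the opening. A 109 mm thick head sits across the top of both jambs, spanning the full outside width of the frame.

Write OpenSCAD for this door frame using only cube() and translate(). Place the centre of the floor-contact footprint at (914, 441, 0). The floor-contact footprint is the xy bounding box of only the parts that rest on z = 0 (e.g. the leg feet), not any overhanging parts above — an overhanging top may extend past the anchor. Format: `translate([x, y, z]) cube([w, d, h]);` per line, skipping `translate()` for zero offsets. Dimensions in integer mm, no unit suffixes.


translate([418, 385, 0]) cube([60, 112, 2059]);
translate([1350, 385, 0]) cube([60, 112, 2059]);
translate([418, 385, 2059]) cube([992, 112, 109]);


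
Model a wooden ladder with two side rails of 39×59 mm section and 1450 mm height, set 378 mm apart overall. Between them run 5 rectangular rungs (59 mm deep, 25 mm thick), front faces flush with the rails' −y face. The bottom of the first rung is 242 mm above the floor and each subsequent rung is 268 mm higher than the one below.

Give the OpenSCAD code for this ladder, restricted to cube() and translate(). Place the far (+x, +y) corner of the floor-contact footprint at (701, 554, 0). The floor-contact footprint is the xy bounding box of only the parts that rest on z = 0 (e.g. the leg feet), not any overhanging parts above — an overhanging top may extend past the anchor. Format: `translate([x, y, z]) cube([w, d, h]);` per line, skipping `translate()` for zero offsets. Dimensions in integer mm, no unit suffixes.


translate([323, 495, 0]) cube([39, 59, 1450]);
translate([662, 495, 0]) cube([39, 59, 1450]);
translate([362, 495, 242]) cube([300, 59, 25]);
translate([362, 495, 510]) cube([300, 59, 25]);
translate([362, 495, 778]) cube([300, 59, 25]);
translate([362, 495, 1046]) cube([300, 59, 25]);
translate([362, 495, 1314]) cube([300, 59, 25]);


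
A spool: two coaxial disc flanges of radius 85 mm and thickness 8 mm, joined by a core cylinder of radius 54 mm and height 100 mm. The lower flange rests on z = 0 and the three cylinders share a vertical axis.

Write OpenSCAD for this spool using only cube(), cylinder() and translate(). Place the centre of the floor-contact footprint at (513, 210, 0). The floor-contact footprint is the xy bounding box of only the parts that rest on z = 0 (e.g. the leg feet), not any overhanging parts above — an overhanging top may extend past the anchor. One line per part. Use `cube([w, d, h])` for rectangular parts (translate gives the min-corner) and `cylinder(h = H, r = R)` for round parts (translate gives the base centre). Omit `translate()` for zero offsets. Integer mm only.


translate([513, 210, 0]) cylinder(h = 8, r = 85);
translate([513, 210, 8]) cylinder(h = 100, r = 54);
translate([513, 210, 108]) cylinder(h = 8, r = 85);


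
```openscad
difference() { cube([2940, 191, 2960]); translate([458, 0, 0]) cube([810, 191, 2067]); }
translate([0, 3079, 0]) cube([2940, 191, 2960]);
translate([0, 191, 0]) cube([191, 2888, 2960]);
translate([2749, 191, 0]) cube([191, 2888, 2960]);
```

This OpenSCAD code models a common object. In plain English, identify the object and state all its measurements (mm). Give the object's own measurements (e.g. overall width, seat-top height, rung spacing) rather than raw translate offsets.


A single room: four walls, each 2960 mm tall and 191 mm thick, enclosing an outside footprint 2940×3270 mm (x × y), no floor or roof. The front and back walls (−y and +y sides) run the full x-width; the side walls fit between their inner faces. A door opening 810 mm wide and 2067 mm tall is cut through the front wall from the floor up, its −x edge 458 mm from the wall's −x end.


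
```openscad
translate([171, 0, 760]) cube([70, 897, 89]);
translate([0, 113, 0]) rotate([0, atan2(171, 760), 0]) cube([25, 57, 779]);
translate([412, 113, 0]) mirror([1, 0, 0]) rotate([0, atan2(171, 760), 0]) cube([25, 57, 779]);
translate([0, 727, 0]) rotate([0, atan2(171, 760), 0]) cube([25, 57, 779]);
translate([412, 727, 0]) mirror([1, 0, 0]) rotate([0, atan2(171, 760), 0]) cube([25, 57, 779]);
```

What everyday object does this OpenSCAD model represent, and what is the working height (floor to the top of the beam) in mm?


A sawhorse. The overall height is 849 mm.

A beam across two mirrored pairs of raked legs — a sawhorse. The beam's underside is at z = 760 (matching the legs' vertical rise in atan2(171, 760)) and the beam is 89 mm tall, so its top is at 760 + 89 = 849 mm. The raked legs top out at the beam's underside, so that is the highest point.


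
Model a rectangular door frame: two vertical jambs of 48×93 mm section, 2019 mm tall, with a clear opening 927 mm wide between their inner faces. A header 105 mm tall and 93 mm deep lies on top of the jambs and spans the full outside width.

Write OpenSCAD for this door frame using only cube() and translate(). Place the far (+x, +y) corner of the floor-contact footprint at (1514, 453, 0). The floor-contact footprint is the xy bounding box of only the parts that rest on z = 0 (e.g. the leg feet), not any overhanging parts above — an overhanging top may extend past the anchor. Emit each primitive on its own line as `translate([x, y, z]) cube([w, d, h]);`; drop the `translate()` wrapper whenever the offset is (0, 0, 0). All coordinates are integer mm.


translate([491, 360, 0]) cube([48, 93, 2019]);
translate([1466, 360, 0]) cube([48, 93, 2019]);
translate([491, 360, 2019]) cube([1023, 93, 105]);


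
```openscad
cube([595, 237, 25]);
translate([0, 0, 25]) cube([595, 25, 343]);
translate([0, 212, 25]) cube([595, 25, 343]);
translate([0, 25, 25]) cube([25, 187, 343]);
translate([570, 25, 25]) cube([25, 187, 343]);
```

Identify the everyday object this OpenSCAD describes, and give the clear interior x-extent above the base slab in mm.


An open box. The internal width is 545 mm.

A 595×237 base slab with four walls standing on it — an open box. The base is 595 mm wide and the walls are 25 mm thick, so the internal width is 595 − 2 × 25 = 545 mm.


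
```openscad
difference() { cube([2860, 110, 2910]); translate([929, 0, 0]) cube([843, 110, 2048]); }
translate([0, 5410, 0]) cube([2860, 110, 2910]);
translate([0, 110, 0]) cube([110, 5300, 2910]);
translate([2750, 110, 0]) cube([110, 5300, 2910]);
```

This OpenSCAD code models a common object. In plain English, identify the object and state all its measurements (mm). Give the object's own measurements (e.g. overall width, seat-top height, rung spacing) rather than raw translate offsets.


A single room: four walls, each 2910 mm tall and 110 mm thick, enclosing an outside footprint 2860×5520 mm (x × y), no floor or roof. The front and back walls (−y and +y sides) run the full x-width; the side walls fit between their inner faces. A door opening 843 mm wide and 2048 mm tall is cut through the front wall from the floor up, its −x edge 929 mm from the wall's −x end.


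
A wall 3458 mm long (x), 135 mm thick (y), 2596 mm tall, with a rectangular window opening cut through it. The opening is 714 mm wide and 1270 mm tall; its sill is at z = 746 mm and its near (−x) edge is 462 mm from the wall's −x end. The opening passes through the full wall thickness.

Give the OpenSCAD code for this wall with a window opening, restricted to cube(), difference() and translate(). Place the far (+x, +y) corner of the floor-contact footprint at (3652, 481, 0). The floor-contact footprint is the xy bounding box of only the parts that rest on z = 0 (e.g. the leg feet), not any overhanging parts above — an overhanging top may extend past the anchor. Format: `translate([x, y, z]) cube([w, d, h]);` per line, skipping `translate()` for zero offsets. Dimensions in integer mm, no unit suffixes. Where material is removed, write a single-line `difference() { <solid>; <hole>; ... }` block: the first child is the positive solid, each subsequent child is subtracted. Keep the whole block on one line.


difference() { translate([194, 346, 0]) cube([3458, 135, 2596]); translate([656, 346, 746]) cube([714, 135, 1270]); }


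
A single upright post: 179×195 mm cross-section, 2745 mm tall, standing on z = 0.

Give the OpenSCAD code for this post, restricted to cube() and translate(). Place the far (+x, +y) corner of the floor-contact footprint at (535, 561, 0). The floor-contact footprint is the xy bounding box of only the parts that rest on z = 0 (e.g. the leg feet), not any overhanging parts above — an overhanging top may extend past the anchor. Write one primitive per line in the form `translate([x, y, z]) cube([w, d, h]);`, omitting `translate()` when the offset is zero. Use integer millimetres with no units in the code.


translate([356, 366, 0]) cube([179, 195, 2745]);


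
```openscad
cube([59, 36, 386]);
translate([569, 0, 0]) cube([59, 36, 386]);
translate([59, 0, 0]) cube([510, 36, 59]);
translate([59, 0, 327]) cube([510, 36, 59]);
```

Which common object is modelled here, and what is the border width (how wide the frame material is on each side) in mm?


A picture frame. The border width is 59 mm.

Four thin pieces enclosing a rectangular opening — a picture frame. The two full-height stiles are 386 mm tall; the top rail sits at z = 327 and is 59 mm tall, so the border above the opening is 386 − 327 = 59 mm, matching the stile x-width.


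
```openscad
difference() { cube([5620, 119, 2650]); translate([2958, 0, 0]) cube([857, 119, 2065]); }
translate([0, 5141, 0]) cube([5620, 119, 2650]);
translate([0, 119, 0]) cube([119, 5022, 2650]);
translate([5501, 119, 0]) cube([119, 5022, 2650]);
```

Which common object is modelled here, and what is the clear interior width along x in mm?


A single room. The interior width is 5382 mm.

Four walls enclosing a rectangle with a door in the front wall — a room. Outside width 5620 minus two 119 mm walls gives 5382 mm.


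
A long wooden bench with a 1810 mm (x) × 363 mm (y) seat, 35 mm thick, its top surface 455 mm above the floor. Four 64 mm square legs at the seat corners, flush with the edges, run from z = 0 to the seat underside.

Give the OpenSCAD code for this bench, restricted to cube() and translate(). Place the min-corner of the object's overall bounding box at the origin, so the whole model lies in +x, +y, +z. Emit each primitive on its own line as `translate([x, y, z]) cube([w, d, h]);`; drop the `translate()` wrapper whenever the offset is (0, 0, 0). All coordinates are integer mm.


translate([0, 0, 420]) cube([1810, 363, 35]);
cube([64, 64, 420]);
translate([0, 299, 0]) cube([64, 64, 420]);
translate([1746, 0, 0]) cube([64, 64, 420]);
translate([1746, 299, 0]) cube([64, 64, 420]);


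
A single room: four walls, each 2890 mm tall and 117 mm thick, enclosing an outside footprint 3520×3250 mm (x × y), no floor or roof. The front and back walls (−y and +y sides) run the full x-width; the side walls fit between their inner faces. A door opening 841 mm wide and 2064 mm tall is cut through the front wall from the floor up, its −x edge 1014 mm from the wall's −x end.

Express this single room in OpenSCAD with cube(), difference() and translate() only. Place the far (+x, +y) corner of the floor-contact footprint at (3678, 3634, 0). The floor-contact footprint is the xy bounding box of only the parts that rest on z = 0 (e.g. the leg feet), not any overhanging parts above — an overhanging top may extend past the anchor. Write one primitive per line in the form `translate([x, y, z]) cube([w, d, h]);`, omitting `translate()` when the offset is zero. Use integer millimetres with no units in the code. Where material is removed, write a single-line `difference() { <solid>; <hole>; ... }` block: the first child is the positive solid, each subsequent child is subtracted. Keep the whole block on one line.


difference() { translate([158, 384, 0]) cube([3520, 117, 2890]); translate([1172, 384, 0]) cube([841, 117, 2064]); }
translate([158, 3517, 0]) cube([3520, 117, 2890]);
translate([158, 501, 0]) cube([117, 3016, 2890]);
translate([3561, 501, 0]) cube([117, 3016, 2890]);


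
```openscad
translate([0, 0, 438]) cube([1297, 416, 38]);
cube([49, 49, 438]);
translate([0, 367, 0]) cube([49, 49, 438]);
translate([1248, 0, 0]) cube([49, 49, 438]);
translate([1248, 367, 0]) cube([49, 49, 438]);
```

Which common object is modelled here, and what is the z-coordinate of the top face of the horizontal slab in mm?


A bench. The seat-top height is 476 mm.

A long slab on four corner posts — a bench. The slab sits at z = 438 with thickness 38, so the top is 438 + 38 = 476 mm.


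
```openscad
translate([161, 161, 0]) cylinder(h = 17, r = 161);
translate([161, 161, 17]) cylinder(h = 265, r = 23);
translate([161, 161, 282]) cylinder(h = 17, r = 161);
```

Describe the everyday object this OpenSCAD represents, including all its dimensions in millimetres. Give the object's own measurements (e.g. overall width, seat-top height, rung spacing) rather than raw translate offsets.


A spool: two coaxial disc flanges of radius 161 mm and thickness 17 mm, joined by a core cylinder of radius 23 mm and height 265 mm. The lower flange rests on z = 0 and the three cylinders share a vertical axis.


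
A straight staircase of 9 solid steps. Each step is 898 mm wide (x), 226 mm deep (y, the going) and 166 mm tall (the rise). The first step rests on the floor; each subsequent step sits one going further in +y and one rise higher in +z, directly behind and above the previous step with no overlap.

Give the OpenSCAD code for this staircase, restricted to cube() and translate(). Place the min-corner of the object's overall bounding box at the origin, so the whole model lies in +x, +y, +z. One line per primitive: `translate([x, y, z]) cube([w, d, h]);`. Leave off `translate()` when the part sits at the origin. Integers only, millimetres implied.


cube([898, 226, 166]);
translate([0, 226, 166]) cube([898, 226, 166]);
translate([0, 452, 332]) cube([898, 226, 166]);
translate([0, 678, 498]) cube([898, 226, 166]);
translate([0, 904, 664]) cube([898, 226, 166]);
translate([0, 1130, 830]) cube([898, 226, 166]);
translate([0, 1356, 996]) cube([898, 226, 166]);
translate([0, 1582, 1162]) cube([898, 226, 166]);
translate([0, 1808, 1328]) cube([898, 226, 166]);


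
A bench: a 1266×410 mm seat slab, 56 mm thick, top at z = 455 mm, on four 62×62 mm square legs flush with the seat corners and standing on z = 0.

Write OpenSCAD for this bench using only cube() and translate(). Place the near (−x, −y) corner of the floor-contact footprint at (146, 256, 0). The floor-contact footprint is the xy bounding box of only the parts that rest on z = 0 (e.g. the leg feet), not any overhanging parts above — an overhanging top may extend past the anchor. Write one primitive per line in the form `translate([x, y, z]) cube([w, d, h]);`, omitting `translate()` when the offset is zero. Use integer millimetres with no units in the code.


translate([146, 256, 399]) cube([1266, 410, 56]);
translate([146, 256, 0]) cube([62, 62, 399]);
translate([146, 604, 0]) cube([62, 62, 399]);
translate([1350, 256, 0]) cube([62, 62, 399]);
translate([1350, 604, 0]) cube([62, 62, 399]);


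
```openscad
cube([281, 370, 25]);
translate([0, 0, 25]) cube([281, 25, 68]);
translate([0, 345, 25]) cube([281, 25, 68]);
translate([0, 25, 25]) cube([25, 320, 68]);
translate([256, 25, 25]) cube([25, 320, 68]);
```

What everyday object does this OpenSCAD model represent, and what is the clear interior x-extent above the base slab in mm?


An open box. The internal width is 231 mm.

A 281×370 base slab with four walls standing on it — an open box. The base is 281 mm wide and the walls are 25 mm thick, so the internal width is 281 − 2 × 25 = 231 mm.


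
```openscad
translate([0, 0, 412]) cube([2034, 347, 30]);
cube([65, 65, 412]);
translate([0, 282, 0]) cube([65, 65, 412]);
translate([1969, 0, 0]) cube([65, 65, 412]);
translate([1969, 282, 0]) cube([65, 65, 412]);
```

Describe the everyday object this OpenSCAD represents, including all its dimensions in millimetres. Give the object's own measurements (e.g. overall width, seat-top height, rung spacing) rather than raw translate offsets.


A bench: a 2034×347 mm seat slab, 30 mm thick, top at z = 442 mm, on four 65×65 mm square legs flush with the seat corners and standing on z = 0.


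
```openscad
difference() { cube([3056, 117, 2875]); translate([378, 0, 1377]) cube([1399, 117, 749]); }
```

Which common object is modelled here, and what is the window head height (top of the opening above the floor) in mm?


A wall with a window opening. The window head height is 2126 mm.

A wall with a rectangular opening subtracted — a window. Sill at z = 1377, opening 749 mm tall, so the head is at 1377 + 749 = 2126 mm.


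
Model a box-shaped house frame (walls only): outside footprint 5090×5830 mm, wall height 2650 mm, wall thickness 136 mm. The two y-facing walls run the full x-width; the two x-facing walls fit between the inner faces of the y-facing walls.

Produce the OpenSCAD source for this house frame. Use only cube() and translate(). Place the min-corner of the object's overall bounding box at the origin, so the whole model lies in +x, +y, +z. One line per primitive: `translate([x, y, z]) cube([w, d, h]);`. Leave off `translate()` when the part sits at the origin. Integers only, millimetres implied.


cube([5090, 136, 2650]);
translate([0, 5694, 0]) cube([5090, 136, 2650]);
translate([0, 136, 0]) cube([136, 5558, 2650]);
translate([4954, 136, 0]) cube([136, 5558, 2650]);


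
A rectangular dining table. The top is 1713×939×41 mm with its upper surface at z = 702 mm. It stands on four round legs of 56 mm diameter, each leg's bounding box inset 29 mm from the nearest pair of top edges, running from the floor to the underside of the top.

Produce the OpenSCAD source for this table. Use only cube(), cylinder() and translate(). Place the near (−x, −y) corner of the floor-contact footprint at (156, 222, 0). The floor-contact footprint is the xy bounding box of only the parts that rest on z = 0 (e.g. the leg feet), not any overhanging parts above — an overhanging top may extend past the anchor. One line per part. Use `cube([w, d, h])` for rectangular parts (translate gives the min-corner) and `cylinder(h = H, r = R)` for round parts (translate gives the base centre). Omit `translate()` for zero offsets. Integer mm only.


// leg_h = 702 - 41 = 661
translate([127, 193, 661]) cube([1713, 939, 41]);
translate([184, 250, 0]) cylinder(h = 661, r = 28);
translate([1783, 250, 0]) cylinder(h = 661, r = 28);
translate([184, 1075, 0]) cylinder(h = 661, r = 28);
translate([1783, 1075, 0]) cylinder(h = 661, r = 28);


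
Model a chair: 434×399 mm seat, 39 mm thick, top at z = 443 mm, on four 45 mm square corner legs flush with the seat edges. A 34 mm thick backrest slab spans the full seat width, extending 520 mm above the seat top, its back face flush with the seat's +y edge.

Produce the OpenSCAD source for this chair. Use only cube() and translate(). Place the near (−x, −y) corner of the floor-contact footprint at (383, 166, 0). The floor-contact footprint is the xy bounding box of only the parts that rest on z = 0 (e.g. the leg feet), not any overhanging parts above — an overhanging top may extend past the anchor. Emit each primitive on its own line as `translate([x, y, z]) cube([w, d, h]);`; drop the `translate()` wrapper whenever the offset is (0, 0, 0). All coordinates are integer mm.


// leg_h = 443 - 39 = 404
translate([383, 166, 404]) cube([434, 399, 39]);
translate([383, 166, 0]) cube([45, 45, 404]);
translate([772, 166, 0]) cube([45, 45, 404]);
translate([383, 520, 0]) cube([45, 45, 404]);
translate([772, 520, 0]) cube([45, 45, 404]);
translate([383, 531, 443]) cube([434, 34, 520]);


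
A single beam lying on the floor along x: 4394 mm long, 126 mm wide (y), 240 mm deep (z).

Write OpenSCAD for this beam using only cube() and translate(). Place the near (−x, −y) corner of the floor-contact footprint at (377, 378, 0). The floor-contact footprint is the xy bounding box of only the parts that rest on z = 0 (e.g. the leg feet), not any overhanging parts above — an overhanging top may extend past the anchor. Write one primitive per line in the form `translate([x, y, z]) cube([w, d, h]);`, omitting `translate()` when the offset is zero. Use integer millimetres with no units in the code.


translate([377, 378, 0]) cube([4394, 126, 240]);


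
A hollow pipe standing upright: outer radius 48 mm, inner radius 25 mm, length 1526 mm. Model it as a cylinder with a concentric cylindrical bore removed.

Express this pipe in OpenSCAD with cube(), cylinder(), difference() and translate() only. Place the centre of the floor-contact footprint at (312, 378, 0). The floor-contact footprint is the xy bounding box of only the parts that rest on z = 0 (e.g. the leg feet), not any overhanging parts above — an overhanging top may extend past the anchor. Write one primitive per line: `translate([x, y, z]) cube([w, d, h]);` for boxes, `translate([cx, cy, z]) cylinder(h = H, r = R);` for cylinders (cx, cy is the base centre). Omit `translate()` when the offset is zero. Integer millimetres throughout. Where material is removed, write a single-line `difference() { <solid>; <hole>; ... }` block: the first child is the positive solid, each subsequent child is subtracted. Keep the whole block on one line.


difference() { translate([312, 378, 0]) cylinder(h = 1526, r = 48); translate([312, 378, 0]) cylinder(h = 1526, r = 25); }


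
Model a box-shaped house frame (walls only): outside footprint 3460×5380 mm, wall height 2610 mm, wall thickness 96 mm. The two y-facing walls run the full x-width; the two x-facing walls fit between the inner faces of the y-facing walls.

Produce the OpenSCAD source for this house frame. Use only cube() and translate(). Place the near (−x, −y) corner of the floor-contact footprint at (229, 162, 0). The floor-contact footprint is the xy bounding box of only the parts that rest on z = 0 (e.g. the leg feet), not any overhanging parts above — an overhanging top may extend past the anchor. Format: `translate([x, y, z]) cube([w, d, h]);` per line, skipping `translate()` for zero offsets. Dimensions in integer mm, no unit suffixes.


translate([229, 162, 0]) cube([3460, 96, 2610]);
translate([229, 5446, 0]) cube([3460, 96, 2610]);
translate([229, 258, 0]) cube([96, 5188, 2610]);
translate([3593, 258, 0]) cube([96, 5188, 2610]);


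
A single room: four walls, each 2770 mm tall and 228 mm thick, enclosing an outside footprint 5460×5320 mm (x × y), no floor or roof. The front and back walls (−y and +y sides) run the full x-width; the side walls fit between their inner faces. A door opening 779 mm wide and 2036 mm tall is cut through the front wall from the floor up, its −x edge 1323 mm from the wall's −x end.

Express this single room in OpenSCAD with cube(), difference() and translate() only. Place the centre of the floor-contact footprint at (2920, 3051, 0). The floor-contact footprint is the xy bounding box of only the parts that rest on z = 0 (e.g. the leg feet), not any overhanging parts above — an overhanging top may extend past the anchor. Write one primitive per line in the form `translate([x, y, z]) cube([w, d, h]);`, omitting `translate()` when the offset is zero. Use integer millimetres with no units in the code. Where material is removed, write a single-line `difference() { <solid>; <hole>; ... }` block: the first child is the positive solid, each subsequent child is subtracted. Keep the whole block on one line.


difference() { translate([190, 391, 0]) cube([5460, 228, 2770]); translate([1513, 391, 0]) cube([779, 228, 2036]); }
translate([190, 5483, 0]) cube([5460, 228, 2770]);
translate([190, 619, 0]) cube([228, 4864, 2770]);
translate([5422, 619, 0]) cube([228, 4864, 2770]);
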